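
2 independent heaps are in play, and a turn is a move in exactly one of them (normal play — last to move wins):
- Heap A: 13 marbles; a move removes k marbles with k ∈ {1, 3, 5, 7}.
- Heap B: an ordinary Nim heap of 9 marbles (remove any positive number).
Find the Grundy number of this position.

8

Build the Grundy sequence for heap A with g(k) = mex{g(k−s) : s ∈ {1, 3, 5, 7}, s ≤ k}:
k:     0  1  2  3  4  5  6  7  8  9 10 11 12 13
g(k):  0  1  0  1  0  1  0  1  0  1  0  1  0  1
So g(13) = 1.
Heap B is a plain Nim heap of size 9, so its Grundy value is 9.
By the Sprague-Grundy theorem, the Grundy value of a sum of independent games is the XOR of the component values.
Combined value = 1 ⊕ 9 = 8.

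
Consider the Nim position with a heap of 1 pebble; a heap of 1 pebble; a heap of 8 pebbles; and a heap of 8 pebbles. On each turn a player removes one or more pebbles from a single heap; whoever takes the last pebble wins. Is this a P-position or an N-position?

P-position

In binary:
  0001  (1)
  0001  (1)
  1000  (8)
  1000  (8)
  ----
  0000  (0)
The nim-sum is 0, so this is a P-position: the player to move is in a losing position under optimal play.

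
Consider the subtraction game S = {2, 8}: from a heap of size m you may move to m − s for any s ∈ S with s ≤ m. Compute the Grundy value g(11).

Build the Grundy sequence with g(k) = mex{g(k−s) : s ∈ {2, 8}, s ≤ k}:
g(0) = mex{} = 0
g(1) = mex{} = 0
g(2) = mex{0} = 1
g(3) = mex{0} = 1
g(4) = mex{1} = 0
g(5) = mex{1} = 0
g(6) = mex{0} = 1
g(7) = mex{0} = 1
g(8) = mex{0,1} = 2
g(9) = mex{0,1} = 2
g(10) = mex{1,2} = 0
g(11) = mex{1,2} = 0
So g(11) = 0.

0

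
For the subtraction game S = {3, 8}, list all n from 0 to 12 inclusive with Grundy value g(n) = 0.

0, 1, 2, 6, 7, 11, 12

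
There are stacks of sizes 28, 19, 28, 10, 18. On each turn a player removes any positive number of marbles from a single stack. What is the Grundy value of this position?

11

Compute the nim-sum pairwise:
28 ⊕ 19 = 15
15 ⊕ 28 = 19
19 ⊕ 10 = 25
25 ⊕ 18 = 11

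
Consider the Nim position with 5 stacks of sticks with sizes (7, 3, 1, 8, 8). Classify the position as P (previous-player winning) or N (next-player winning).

Nim-sum: 7 ⊕ 3 ⊕ 1 ⊕ 8 ⊕ 8 = 5.
The nim-sum is 5 ≠ 0, so this is an N-position: the player to move can win.

N-position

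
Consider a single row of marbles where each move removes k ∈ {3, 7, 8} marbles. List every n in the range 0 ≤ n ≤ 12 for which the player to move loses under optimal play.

0, 1, 2, 6, 11, 12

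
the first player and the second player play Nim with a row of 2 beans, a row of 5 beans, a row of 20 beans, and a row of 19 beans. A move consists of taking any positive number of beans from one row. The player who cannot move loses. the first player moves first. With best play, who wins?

Compute the nim-sum pairwise:
2 ⊕ 5 = 7
7 ⊕ 20 = 19
19 ⊕ 19 = 0
The nim-sum is 0, so this is a P-position: the player to move is in a losing position under optimal play; the first player is about to move from it and so loses — the second player wins.

the second player wins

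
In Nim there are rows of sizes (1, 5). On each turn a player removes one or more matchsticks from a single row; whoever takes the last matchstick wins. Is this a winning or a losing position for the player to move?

Winning position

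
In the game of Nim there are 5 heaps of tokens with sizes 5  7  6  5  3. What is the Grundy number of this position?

2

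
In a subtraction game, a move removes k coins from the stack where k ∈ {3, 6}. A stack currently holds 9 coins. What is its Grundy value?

0

Compute g(0), g(1), … for moves {3, 6}:
k:     0  1  2  3  4  5  6  7  8  9
g(k):  0  0  0  1  1  1  2  2  2  0
So g(9) = 0.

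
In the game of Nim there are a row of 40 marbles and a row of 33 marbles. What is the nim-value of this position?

9

In binary:
  101000  (40)
  100001  (33)
  ------
  001001  (9)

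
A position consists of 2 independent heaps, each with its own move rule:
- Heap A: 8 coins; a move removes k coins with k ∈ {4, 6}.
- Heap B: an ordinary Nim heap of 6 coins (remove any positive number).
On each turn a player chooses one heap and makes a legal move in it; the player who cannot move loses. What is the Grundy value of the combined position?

4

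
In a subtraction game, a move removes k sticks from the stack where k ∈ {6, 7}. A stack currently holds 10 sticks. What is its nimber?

Build the Grundy sequence with g(k) = mex{g(k−s) : s ∈ {6, 7}, s ≤ k}:
g(0) = mex{} = 0
g(1) = mex{} = 0
g(2) = mex{} = 0
g(3) = mex{} = 0
g(4) = mex{} = 0
g(5) = mex{} = 0
g(6) = mex{0} = 1
g(7) = mex{0} = 1
g(8) = mex{0} = 1
g(9) = mex{0} = 1
g(10) = mex{0} = 1
So g(10) = 1.

1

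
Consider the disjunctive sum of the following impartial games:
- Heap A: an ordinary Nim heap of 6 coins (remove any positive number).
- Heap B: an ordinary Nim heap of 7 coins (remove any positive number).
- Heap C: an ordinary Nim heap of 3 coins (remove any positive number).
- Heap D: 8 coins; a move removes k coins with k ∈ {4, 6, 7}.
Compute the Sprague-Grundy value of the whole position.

0

Heap A is a plain Nim heap of size 6, so its Grundy value is 6.
Heap B is a plain Nim heap of size 7, so its Grundy value is 7.
Heap C is a plain Nim heap of size 3, so its Grundy value is 3.
Build the Grundy sequence for heap D with g(k) = mex{g(k−s) : s ∈ {4, 6, 7}, s ≤ k}:
g(0) = mex{} = 0
g(1) = mex{} = 0
g(2) = mex{} = 0
g(3) = mex{} = 0
g(4) = mex{0} = 1
g(5) = mex{0} = 1
g(6) = mex{0} = 1
g(7) = mex{0} = 1
g(8) = mex{0,1} = 2
So g(8) = 2.
The value of a disjunctive sum is the nim-sum of the parts.
Combined value = 6 XOR 7 XOR 3 XOR 2 = 0.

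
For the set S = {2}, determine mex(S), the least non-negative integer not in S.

0

0 is not in the set, so the mex is 0.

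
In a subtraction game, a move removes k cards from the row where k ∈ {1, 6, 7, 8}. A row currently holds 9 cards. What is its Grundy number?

3

Build the Grundy sequence with g(k) = mex{g(k−s) : s ∈ {1, 6, 7, 8}, s ≤ k}:
k:     0  1  2  3  4  5  6  7  8  9
g(k):  0  1  0  1  0  1  2  3  2  3
So g(9) = 3.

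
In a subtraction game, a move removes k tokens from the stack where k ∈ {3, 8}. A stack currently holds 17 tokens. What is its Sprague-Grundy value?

Grundy values for subtraction set {3, 8}:
k:     0  1  2  3  4  5  6  7  8  9 10 11 12 13 14 15 16 17
g(k):  0  0  0  1  1  1  0  0  2  1  1  0  0  0  1  1  1  0
So g(17) = 0.

0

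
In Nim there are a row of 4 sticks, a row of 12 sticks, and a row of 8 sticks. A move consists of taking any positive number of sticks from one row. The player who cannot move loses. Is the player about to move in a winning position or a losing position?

Losing position

Bitwise XOR of the heap sizes:
  0100  (4)
  1100  (12)
  1000  (8)
  ----
  0000  (0)
The nim-sum is 0, so this is a P-position: the player to move is in a losing position under optimal play.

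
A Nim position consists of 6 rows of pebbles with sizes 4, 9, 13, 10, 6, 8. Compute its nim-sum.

Nim-sum: 4 ^ 9 ^ 13 ^ 10 ^ 6 ^ 8 = 4.

4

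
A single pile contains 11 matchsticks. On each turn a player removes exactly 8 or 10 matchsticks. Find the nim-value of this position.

Compute g(0), g(1), … for moves {8, 10}:
k:     0  1  2  3  4  5  6  7  8  9 10 11
g(k):  0  0  0  0  0  0  0  0  1  1  1  1
So g(11) = 1.

1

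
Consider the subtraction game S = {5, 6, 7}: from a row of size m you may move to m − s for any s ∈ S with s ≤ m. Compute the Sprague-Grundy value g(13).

Grundy values for subtraction set {5, 6, 7}:
k:     0  1  2  3  4  5  6  7  8  9 10 11 12 13
g(k):  0  0  0  0  0  1  1  1  1  1  2  2  0  0
So g(13) = 0.

0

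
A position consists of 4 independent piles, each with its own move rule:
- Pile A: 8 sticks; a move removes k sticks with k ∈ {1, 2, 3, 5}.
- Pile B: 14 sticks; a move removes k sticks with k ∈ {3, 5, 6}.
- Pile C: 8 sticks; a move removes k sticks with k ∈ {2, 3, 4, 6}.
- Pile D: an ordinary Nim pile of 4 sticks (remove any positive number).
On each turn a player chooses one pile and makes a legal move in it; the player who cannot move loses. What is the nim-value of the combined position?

5

Grundy values for pile A (subtraction set {1, 2, 3, 5}):
k:     0  1  2  3  4  5  6  7  8
g(k):  0  1  2  3  0  1  2  3  0
So g(8) = 0.
Grundy values for pile B (subtraction set {3, 5, 6}):
k:     0  1  2  3  4  5  6  7  8  9 10 11 12 13 14
g(k):  0  0  0  1  1  1  2  2  2  0  0  0  1  1  1
So g(14) = 1.
Build the Grundy sequence for pile C with g(k) = mex{g(k−s) : s ∈ {2, 3, 4, 6}, s ≤ k}:
k:     0  1  2  3  4  5  6  7  8
g(k):  0  0  1  1  2  2  3  3  0
So g(8) = 0.
Pile D is a plain Nim pile of size 4, so its Grundy value is 4.
By the Sprague-Grundy theorem, the Grundy value of a sum of independent games is the XOR of the component values.
Combined value = 0 XOR 1 XOR 0 XOR 4 = 5.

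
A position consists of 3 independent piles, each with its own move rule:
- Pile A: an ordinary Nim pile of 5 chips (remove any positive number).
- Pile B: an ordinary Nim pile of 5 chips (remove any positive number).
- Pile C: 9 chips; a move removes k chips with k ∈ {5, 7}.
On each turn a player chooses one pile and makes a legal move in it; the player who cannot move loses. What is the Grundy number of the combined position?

Pile A is a plain Nim pile of size 5, so its Grundy value is 5.
Pile B is a plain Nim pile of size 5, so its Grundy value is 5.
For pile C, compute g(0), g(1), … with moves {5, 7}:
g(0) = mex{} = 0
g(1) = mex{} = 0
g(2) = mex{} = 0
g(3) = mex{} = 0
g(4) = mex{} = 0
g(5) = mex{0} = 1
g(6) = mex{0} = 1
g(7) = mex{0} = 1
g(8) = mex{0} = 1
g(9) = mex{0} = 1
So g(9) = 1.
The value of a disjunctive sum is the nim-sum of the parts.
Combined value = 5 ⊕ 5 ⊕ 1 = 1.

1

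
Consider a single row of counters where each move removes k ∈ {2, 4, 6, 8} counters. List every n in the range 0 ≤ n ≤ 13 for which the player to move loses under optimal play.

0, 1, 10, 11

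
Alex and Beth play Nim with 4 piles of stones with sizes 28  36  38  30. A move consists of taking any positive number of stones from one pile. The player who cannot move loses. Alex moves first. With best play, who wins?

Nim-sum: 28 ⊕ 36 ⊕ 38 ⊕ 30 = 0.
The nim-sum is 0, so this is a P-position: the player to move is in a losing position under optimal play; Alex is about to move from it and so loses — Beth wins.

Beth wins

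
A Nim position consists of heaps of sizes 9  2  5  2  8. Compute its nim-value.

4

In binary:
  1001  (9)
  0010  (2)
  0101  (5)
  0010  (2)
  1000  (8)
  ----
  0100  (4)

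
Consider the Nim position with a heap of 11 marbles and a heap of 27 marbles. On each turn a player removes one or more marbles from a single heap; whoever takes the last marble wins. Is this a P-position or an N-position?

Nim-sum: 11 ⊕ 27 = 16.
The nim-sum is 16 ≠ 0, so this is an N-position: the player to move can win.

N-position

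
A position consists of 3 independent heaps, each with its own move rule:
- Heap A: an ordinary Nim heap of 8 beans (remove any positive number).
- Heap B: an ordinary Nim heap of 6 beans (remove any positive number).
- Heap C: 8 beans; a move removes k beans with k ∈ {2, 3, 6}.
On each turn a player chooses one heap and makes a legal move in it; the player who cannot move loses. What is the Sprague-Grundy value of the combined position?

12

Heap A is a plain Nim heap of size 8, so its Grundy value is 8.
Heap B is a plain Nim heap of size 6, so its Grundy value is 6.
Build the Grundy sequence for heap C with g(k) = mex{g(k−s) : s ∈ {2, 3, 6}, s ≤ k}:
g(0) = mex{} = 0
g(1) = mex{} = 0
g(2) = mex{0} = 1
g(3) = mex{0} = 1
g(4) = mex{0,1} = 2
g(5) = mex{1} = 0
g(6) = mex{0,1,2} = 3
g(7) = mex{0,2} = 1
g(8) = mex{0,1,3} = 2
So g(8) = 2.
The value of a disjunctive sum is the nim-sum of the parts.
Combined value = 8 ⊕ 6 ⊕ 2 = 12.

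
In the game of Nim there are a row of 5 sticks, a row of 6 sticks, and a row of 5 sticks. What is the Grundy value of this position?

Nim-sum: 5 ^ 6 ^ 5 = 6.

6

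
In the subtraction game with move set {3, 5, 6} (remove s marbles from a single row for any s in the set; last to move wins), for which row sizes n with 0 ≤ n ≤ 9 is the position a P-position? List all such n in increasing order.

0, 1, 2, 9

Build the Grundy sequence with g(k) = mex{g(k−s) : s ∈ {3, 5, 6}, s ≤ k}:
k:     0  1  2  3  4  5  6  7  8  9
g(k):  0  0  0  1  1  1  2  2  2  0
The P-positions (g = 0) in 0..9 are 0, 1, 2, 9.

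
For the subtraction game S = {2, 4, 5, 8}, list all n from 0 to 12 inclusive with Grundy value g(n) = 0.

0, 1, 7, 10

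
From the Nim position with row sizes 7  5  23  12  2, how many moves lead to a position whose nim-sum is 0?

Write each in binary and XOR column by column:
  00111  (7)
  00101  (5)
  10111  (23)
  01100  (12)
  00010  (2)
  -----
  11011  (27)
The overall nim-sum is X = 27. A row of size p has a winning move iff p XOR X < p (reduce it to p XOR X).
  7: 7 XOR 27 = 28 ≥ 7 — no move.
  5: 5 XOR 27 = 30 ≥ 5 — no move.
  23: 23 XOR 27 = 12 < 23 — winning move (to 12).
  12: 12 XOR 27 = 23 ≥ 12 — no move.
  2: 2 XOR 27 = 25 ≥ 2 — no move.
That gives 1 winning move.

1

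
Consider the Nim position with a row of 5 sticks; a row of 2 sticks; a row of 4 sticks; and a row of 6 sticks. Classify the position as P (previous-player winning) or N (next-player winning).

N-position

Compute the nim-sum pairwise:
5 XOR 2 = 7
7 XOR 4 = 3
3 XOR 6 = 5
The nim-sum is 5 ≠ 0, so this is an N-position: the player to move can win.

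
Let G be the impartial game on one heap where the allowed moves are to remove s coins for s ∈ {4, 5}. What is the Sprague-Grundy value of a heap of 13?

1

Grundy values for subtraction set {4, 5}:
g(0) = mex{} = 0
g(1) = mex{} = 0
g(2) = mex{} = 0
g(3) = mex{} = 0
g(4) = mex{0} = 1
g(5) = mex{0} = 1
g(6) = mex{0} = 1
g(7) = mex{0} = 1
g(8) = mex{0,1} = 2
g(9) = mex{1} = 0
g(10) = mex{1} = 0
g(11) = mex{1} = 0
g(12) = mex{1,2} = 0
g(13) = mex{0,2} = 1
So g(13) = 1.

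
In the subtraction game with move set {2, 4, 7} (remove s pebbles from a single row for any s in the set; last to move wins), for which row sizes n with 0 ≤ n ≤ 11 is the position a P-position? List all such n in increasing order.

0, 1, 6, 9

Build the Grundy sequence with g(k) = mex{g(k−s) : s ∈ {2, 4, 7}, s ≤ k}:
k:     0  1  2  3  4  5  6  7  8  9 10 11
g(k):  0  0  1  1  2  2  0  3  1  0  2  1
The P-positions (g = 0) in 0..11 are 0, 1, 6, 9.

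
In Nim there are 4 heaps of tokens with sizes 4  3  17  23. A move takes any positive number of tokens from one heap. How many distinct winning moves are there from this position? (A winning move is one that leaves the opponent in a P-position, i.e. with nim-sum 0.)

3

Nim-sum: 4 ⊕ 3 ⊕ 17 ⊕ 23 = 1.
The overall nim-sum is X = 1. A heap of size p has a winning move iff p XOR X < p (reduce it to p XOR X).
  4: 4 XOR 1 = 5 ≥ 4 — no move.
  3: 3 XOR 1 = 2 < 3 — winning move (to 2).
  17: 17 XOR 1 = 16 < 17 — winning move (to 16).
  23: 23 XOR 1 = 22 < 23 — winning move (to 22).
That gives 3 winning moves.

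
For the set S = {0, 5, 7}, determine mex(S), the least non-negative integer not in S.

0 is in the set but 1 is not, so the mex is 1.

1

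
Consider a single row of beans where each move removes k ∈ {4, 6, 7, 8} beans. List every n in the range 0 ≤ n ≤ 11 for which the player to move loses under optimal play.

Grundy values for subtraction set {4, 6, 7, 8}:
g(0) = mex{} = 0
g(1) = mex{} = 0
g(2) = mex{} = 0
g(3) = mex{} = 0
g(4) = mex{0} = 1
g(5) = mex{0} = 1
g(6) = mex{0} = 1
g(7) = mex{0} = 1
g(8) = mex{0,1} = 2
g(9) = mex{0,1} = 2
g(10) = mex{0,1} = 2
g(11) = mex{0,1} = 2
The P-positions (g = 0) in 0..11 are 0, 1, 2, 3.

0, 1, 2, 3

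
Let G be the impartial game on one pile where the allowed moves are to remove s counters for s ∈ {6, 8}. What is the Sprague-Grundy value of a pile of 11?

1

Build the Grundy sequence with g(k) = mex{g(k−s) : s ∈ {6, 8}, s ≤ k}:
g(0) = mex{} = 0
g(1) = mex{} = 0
g(2) = mex{} = 0
g(3) = mex{} = 0
g(4) = mex{} = 0
g(5) = mex{} = 0
g(6) = mex{0} = 1
g(7) = mex{0} = 1
g(8) = mex{0} = 1
g(9) = mex{0} = 1
g(10) = mex{0} = 1
g(11) = mex{0} = 1
So g(11) = 1.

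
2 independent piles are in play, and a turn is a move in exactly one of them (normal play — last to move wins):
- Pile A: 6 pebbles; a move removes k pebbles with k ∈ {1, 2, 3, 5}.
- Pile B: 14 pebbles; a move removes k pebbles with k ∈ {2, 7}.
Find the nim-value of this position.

2

For pile A, compute g(0), g(1), … with moves {1, 2, 3, 5}:
k:     0  1  2  3  4  5  6
g(k):  0  1  2  3  0  1  2
So g(6) = 2.
Build the Grundy sequence for pile B with g(k) = mex{g(k−s) : s ∈ {2, 7}, s ≤ k}:
g(0) = mex{} = 0
g(1) = mex{} = 0
g(2) = mex{0} = 1
g(3) = mex{0} = 1
g(4) = mex{1} = 0
g(5) = mex{1} = 0
g(6) = mex{0} = 1
g(7) = mex{0} = 1
g(8) = mex{0,1} = 2
g(9) = mex{1} = 0
g(10) = mex{1,2} = 0
g(11) = mex{0} = 1
g(12) = mex{0} = 1
g(13) = mex{1} = 0
g(14) = mex{1} = 0
So g(14) = 0.
The value of a disjunctive sum is the nim-sum of the parts.
Combined value = 2 ⊕ 0 = 2.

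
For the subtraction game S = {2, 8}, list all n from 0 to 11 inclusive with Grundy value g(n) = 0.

0, 1, 4, 5, 10, 11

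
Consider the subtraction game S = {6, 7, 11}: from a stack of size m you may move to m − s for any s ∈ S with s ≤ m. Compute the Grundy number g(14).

2

Build the Grundy sequence with g(k) = mex{g(k−s) : s ∈ {6, 7, 11}, s ≤ k}:
g(0) = mex{} = 0
g(1) = mex{} = 0
g(2) = mex{} = 0
g(3) = mex{} = 0
g(4) = mex{} = 0
g(5) = mex{} = 0
g(6) = mex{0} = 1
g(7) = mex{0} = 1
g(8) = mex{0} = 1
g(9) = mex{0} = 1
g(10) = mex{0} = 1
g(11) = mex{0} = 1
g(12) = mex{0,1} = 2
g(13) = mex{0,1} = 2
g(14) = mex{0,1} = 2
So g(14) = 2.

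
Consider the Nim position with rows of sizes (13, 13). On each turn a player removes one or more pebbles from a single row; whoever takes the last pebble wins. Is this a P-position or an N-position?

Compute the nim-sum pairwise:
13 XOR 13 = 0
The nim-sum is 0, so this is a P-position: the player to move is in a losing position under optimal play.

P-position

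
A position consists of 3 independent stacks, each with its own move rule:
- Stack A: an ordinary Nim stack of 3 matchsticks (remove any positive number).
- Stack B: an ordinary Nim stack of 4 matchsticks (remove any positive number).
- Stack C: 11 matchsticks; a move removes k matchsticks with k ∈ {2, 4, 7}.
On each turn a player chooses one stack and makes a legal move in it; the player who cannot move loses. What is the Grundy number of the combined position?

Stack A is a plain Nim stack of size 3, so its Grundy value is 3.
Stack B is a plain Nim stack of size 4, so its Grundy value is 4.
For stack C, compute g(0), g(1), … with moves {2, 4, 7}:
k:     0  1  2  3  4  5  6  7  8  9 10 11
g(k):  0  0  1  1  2  2  0  3  1  0  2  1
So g(11) = 1.
The value of a disjunctive sum is the nim-sum of the parts.
Combined value = 3 XOR 4 XOR 1 = 6.

6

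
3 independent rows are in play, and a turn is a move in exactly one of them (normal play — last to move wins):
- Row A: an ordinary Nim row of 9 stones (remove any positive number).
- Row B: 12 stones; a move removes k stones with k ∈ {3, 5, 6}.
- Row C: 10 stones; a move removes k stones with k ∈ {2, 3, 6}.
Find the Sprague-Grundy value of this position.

8

Row A is a plain Nim row of size 9, so its Grundy value is 9.
Grundy values for row B (subtraction set {3, 5, 6}):
k:     0  1  2  3  4  5  6  7  8  9 10 11 12
g(k):  0  0  0  1  1  1  2  2  2  0  0  0  1
So g(12) = 1.
Grundy values for row C (subtraction set {2, 3, 6}):
k:     0  1  2  3  4  5  6  7  8  9 10
g(k):  0  0  1  1  2  0  3  1  2  0  0
So g(10) = 0.
By the Sprague-Grundy theorem, the Grundy value of a sum of independent games is the XOR of the component values.
Combined value = 9 XOR 1 XOR 0 = 8.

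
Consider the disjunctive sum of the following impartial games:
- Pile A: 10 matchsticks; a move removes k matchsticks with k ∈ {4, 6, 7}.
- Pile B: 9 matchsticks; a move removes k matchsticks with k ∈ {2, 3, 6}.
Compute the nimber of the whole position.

2

For pile A, compute g(0), g(1), … with moves {4, 6, 7}:
g(0) = mex{} = 0
g(1) = mex{} = 0
g(2) = mex{} = 0
g(3) = mex{} = 0
g(4) = mex{0} = 1
g(5) = mex{0} = 1
g(6) = mex{0} = 1
g(7) = mex{0} = 1
g(8) = mex{0,1} = 2
g(9) = mex{0,1} = 2
g(10) = mex{0,1} = 2
So g(10) = 2.
Grundy values for pile B (subtraction set {2, 3, 6}):
k:     0  1  2  3  4  5  6  7  8  9
g(k):  0  0  1  1  2  0  3  1  2  0
So g(9) = 0.
The value of a disjunctive sum is the nim-sum of the parts.
Combined value = 2 XOR 0 = 2.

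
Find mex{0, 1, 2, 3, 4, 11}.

5

The values 0, 1, 2, 3, 4 are all present; 5 is the first non-negative integer missing from the set.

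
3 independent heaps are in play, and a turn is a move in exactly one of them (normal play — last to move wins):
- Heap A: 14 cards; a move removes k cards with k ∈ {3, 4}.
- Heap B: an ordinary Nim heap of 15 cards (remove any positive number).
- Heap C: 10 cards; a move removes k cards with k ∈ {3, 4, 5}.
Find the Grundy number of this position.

15

For heap A, compute g(0), g(1), … with moves {3, 4}:
g(0) = mex{} = 0
g(1) = mex{} = 0
g(2) = mex{} = 0
g(3) = mex{0} = 1
g(4) = mex{0} = 1
g(5) = mex{0} = 1
g(6) = mex{0,1} = 2
g(7) = mex{1} = 0
g(8) = mex{1} = 0
g(9) = mex{1,2} = 0
g(10) = mex{0,2} = 1
g(11) = mex{0} = 1
g(12) = mex{0} = 1
g(13) = mex{0,1} = 2
g(14) = mex{1} = 0
So g(14) = 0.
Heap B is a plain Nim heap of size 15, so its Grundy value is 15.
Build the Grundy sequence for heap C with g(k) = mex{g(k−s) : s ∈ {3, 4, 5}, s ≤ k}:
g(0) = mex{} = 0
g(1) = mex{} = 0
g(2) = mex{} = 0
g(3) = mex{0} = 1
g(4) = mex{0} = 1
g(5) = mex{0} = 1
g(6) = mex{0,1} = 2
g(7) = mex{0,1} = 2
g(8) = mex{1} = 0
g(9) = mex{1,2} = 0
g(10) = mex{1,2} = 0
So g(10) = 0.
The value of a disjunctive sum is the nim-sum of the parts.
Combined value = 0 XOR 15 XOR 0 = 15.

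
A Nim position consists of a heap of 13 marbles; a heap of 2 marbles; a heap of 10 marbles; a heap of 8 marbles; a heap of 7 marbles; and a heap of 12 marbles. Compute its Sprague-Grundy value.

Nim-sum: 13 ^ 2 ^ 10 ^ 8 ^ 7 ^ 12 = 6.

6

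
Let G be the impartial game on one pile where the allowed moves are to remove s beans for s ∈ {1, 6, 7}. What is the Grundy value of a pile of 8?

2

Compute g(0), g(1), … for moves {1, 6, 7}:
g(0) = mex{} = 0
g(1) = mex{0} = 1
g(2) = mex{1} = 0
g(3) = mex{0} = 1
g(4) = mex{1} = 0
g(5) = mex{0} = 1
g(6) = mex{0,1} = 2
g(7) = mex{0,1,2} = 3
g(8) = mex{0,1,3} = 2
So g(8) = 2.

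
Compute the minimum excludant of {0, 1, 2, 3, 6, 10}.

4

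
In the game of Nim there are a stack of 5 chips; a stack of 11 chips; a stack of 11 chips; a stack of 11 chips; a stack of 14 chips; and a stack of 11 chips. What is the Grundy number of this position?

11

Compute the nim-sum pairwise:
5 ^ 11 = 14
14 ^ 11 = 5
5 ^ 11 = 14
14 ^ 14 = 0
0 ^ 11 = 11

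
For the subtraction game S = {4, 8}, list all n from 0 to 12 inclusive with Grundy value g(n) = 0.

Compute g(0), g(1), … for moves {4, 8}:
g(0) = mex{} = 0
g(1) = mex{} = 0
g(2) = mex{} = 0
g(3) = mex{} = 0
g(4) = mex{0} = 1
g(5) = mex{0} = 1
g(6) = mex{0} = 1
g(7) = mex{0} = 1
g(8) = mex{0,1} = 2
g(9) = mex{0,1} = 2
g(10) = mex{0,1} = 2
g(11) = mex{0,1} = 2
g(12) = mex{1,2} = 0
The P-positions (g = 0) in 0..12 are 0, 1, 2, 3, 12.

0, 1, 2, 3, 12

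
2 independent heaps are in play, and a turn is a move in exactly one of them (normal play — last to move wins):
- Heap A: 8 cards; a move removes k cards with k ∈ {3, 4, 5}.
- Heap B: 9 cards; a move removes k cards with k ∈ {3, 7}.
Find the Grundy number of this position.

1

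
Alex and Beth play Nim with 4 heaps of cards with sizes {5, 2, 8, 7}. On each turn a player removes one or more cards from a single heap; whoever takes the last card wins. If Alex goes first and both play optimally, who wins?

Alex wins

Bitwise XOR of the heap sizes:
  0101  (5)
  0010  (2)
  1000  (8)
  0111  (7)
  ----
  1000  (8)
The nim-sum is 8 ≠ 0, so this is an N-position: the player to move can win; Alex has a winning move.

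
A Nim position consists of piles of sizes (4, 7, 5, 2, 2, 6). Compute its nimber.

0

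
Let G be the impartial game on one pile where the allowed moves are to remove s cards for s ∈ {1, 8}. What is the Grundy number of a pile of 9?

Build the Grundy sequence with g(k) = mex{g(k−s) : s ∈ {1, 8}, s ≤ k}:
g(0) = mex{} = 0
g(1) = mex{0} = 1
g(2) = mex{1} = 0
g(3) = mex{0} = 1
g(4) = mex{1} = 0
g(5) = mex{0} = 1
g(6) = mex{1} = 0
g(7) = mex{0} = 1
g(8) = mex{0,1} = 2
g(9) = mex{1,2} = 0
So g(9) = 0.

0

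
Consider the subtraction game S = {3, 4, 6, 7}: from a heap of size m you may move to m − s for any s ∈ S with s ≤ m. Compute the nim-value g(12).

Build the Grundy sequence with g(k) = mex{g(k−s) : s ∈ {3, 4, 6, 7}, s ≤ k}:
k:     0  1  2  3  4  5  6  7  8  9 10 11 12
g(k):  0  0  0  1  1  1  2  2  2  3  0  0  0
So g(12) = 0.

0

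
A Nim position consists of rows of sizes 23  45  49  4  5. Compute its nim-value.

10

Compute the nim-sum pairwise:
23 ^ 45 = 58
58 ^ 49 = 11
11 ^ 4 = 15
15 ^ 5 = 10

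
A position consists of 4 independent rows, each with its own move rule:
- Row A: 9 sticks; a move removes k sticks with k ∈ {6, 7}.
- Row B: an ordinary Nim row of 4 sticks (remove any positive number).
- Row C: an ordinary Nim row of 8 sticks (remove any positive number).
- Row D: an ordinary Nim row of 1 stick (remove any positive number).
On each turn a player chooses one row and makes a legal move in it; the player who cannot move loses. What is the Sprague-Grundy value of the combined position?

12

For row A, compute g(0), g(1), … with moves {6, 7}:
k:     0  1  2  3  4  5  6  7  8  9
g(k):  0  0  0  0  0  0  1  1  1  1
So g(9) = 1.
Row B is a plain Nim row of size 4, so its Grundy value is 4.
Row C is a plain Nim row of size 8, so its Grundy value is 8.
Row D is a plain Nim row of size 1, so its Grundy value is 1.
The value of a disjunctive sum is the nim-sum of the parts.
Combined value = 1 ⊕ 4 ⊕ 8 ⊕ 1 = 12.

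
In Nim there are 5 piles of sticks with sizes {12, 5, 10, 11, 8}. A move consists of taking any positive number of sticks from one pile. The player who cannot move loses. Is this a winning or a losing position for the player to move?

Losing position

Compute the nim-sum pairwise:
12 XOR 5 = 9
9 XOR 10 = 3
3 XOR 11 = 8
8 XOR 8 = 0
The nim-sum is 0, so this is a P-position: the player to move is in a losing position under optimal play.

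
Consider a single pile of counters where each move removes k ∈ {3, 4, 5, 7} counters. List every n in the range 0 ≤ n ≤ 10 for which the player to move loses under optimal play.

0, 1, 2, 10

Compute g(0), g(1), … for moves {3, 4, 5, 7}:
k:     0  1  2  3  4  5  6  7  8  9 10
g(k):  0  0  0  1  1  1  2  2  2  3  0
The P-positions (g = 0) in 0..10 are 0, 1, 2, 10.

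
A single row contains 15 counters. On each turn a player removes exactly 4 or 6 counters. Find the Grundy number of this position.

1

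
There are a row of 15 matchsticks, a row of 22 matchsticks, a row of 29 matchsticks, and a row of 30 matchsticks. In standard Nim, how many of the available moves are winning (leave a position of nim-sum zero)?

3

Compute the nim-sum pairwise:
15 ⊕ 22 = 25
25 ⊕ 29 = 4
4 ⊕ 30 = 26
The overall nim-sum is X = 26. A row of size p has a winning move iff p XOR X < p (reduce it to p XOR X).
  15: 15 XOR 26 = 21 ≥ 15 — no move.
  22: 22 XOR 26 = 12 < 22 — winning move (to 12).
  29: 29 XOR 26 = 7 < 29 — winning move (to 7).
  30: 30 XOR 26 = 4 < 30 — winning move (to 4).
That gives 3 winning moves.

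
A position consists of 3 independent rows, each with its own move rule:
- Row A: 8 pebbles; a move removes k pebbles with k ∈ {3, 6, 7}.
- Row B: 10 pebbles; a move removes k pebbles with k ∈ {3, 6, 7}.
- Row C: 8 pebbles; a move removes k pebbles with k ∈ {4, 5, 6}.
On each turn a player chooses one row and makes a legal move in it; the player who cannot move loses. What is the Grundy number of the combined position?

0

Grundy values for row A (subtraction set {3, 6, 7}):
g(0) = mex{} = 0
g(1) = mex{} = 0
g(2) = mex{} = 0
g(3) = mex{0} = 1
g(4) = mex{0} = 1
g(5) = mex{0} = 1
g(6) = mex{0,1} = 2
g(7) = mex{0,1} = 2
g(8) = mex{0,1} = 2
So g(8) = 2.
Build the Grundy sequence for row B with g(k) = mex{g(k−s) : s ∈ {3, 6, 7}, s ≤ k}:
g(0) = mex{} = 0
g(1) = mex{} = 0
g(2) = mex{} = 0
g(3) = mex{0} = 1
g(4) = mex{0} = 1
g(5) = mex{0} = 1
g(6) = mex{0,1} = 2
g(7) = mex{0,1} = 2
g(8) = mex{0,1} = 2
g(9) = mex{0,1,2} = 3
g(10) = mex{1,2} = 0
So g(10) = 0.
For row C, compute g(0), g(1), … with moves {4, 5, 6}:
k:     0  1  2  3  4  5  6  7  8
g(k):  0  0  0  0  1  1  1  1  2
So g(8) = 2.
The value of a disjunctive sum is the nim-sum of the parts.
Combined value = 2 ⊕ 0 ⊕ 2 = 0.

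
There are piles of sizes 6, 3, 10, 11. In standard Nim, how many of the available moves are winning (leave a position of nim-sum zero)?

1

Nim-sum: 6 ^ 3 ^ 10 ^ 11 = 4.
The overall nim-sum is X = 4. A pile of size p has a winning move iff p XOR X < p (reduce it to p XOR X).
  6: 6 XOR 4 = 2 < 6 — winning move (to 2).
  3: 3 XOR 4 = 7 ≥ 3 — no move.
  10: 10 XOR 4 = 14 ≥ 10 — no move.
  11: 11 XOR 4 = 15 ≥ 11 — no move.
That gives 1 winning move.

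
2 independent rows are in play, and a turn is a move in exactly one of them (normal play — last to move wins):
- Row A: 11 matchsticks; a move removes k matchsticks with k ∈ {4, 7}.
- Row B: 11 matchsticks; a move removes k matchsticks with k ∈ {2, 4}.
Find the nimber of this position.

2

Grundy values for row A (subtraction set {4, 7}):
k:     0  1  2  3  4  5  6  7  8  9 10 11
g(k):  0  0  0  0  1  1  1  1  2  2  2  0
So g(11) = 0.
Build the Grundy sequence for row B with g(k) = mex{g(k−s) : s ∈ {2, 4}, s ≤ k}:
k:     0  1  2  3  4  5  6  7  8  9 10 11
g(k):  0  0  1  1  2  2  0  0  1  1  2  2
So g(11) = 2.
By the Sprague-Grundy theorem, the Grundy value of a sum of independent games is the XOR of the component values.
Combined value = 0 ⊕ 2 = 2.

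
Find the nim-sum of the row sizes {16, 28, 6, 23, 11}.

22

Compute the nim-sum pairwise:
16 ^ 28 = 12
12 ^ 6 = 10
10 ^ 23 = 29
29 ^ 11 = 22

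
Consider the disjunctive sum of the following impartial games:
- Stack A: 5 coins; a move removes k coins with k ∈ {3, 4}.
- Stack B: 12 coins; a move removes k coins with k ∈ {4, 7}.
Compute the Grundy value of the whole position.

1

For stack A, compute g(0), g(1), … with moves {3, 4}:
k:     0  1  2  3  4  5
g(k):  0  0  0  1  1  1
So g(5) = 1.
Build the Grundy sequence for stack B with g(k) = mex{g(k−s) : s ∈ {4, 7}, s ≤ k}:
k:     0  1  2  3  4  5  6  7  8  9 10 11 12
g(k):  0  0  0  0  1  1  1  1  2  2  2  0  0
So g(12) = 0.
By the Sprague-Grundy theorem, the Grundy value of a sum of independent games is the XOR of the component values.
Combined value = 1 XOR 0 = 1.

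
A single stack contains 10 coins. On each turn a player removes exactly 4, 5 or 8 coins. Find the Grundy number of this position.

2

Build the Grundy sequence with g(k) = mex{g(k−s) : s ∈ {4, 5, 8}, s ≤ k}:
g(0) = mex{} = 0
g(1) = mex{} = 0
g(2) = mex{} = 0
g(3) = mex{} = 0
g(4) = mex{0} = 1
g(5) = mex{0} = 1
g(6) = mex{0} = 1
g(7) = mex{0} = 1
g(8) = mex{0,1} = 2
g(9) = mex{0,1} = 2
g(10) = mex{0,1} = 2
So g(10) = 2.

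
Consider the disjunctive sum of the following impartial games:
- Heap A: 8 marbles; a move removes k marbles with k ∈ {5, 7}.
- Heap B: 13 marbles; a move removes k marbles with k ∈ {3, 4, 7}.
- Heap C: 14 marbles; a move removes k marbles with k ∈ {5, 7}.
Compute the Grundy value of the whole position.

For heap A, compute g(0), g(1), … with moves {5, 7}:
g(0) = mex{} = 0
g(1) = mex{} = 0
g(2) = mex{} = 0
g(3) = mex{} = 0
g(4) = mex{} = 0
g(5) = mex{0} = 1
g(6) = mex{0} = 1
g(7) = mex{0} = 1
g(8) = mex{0} = 1
So g(8) = 1.
For heap B, compute g(0), g(1), … with moves {3, 4, 7}:
k:     0  1  2  3  4  5  6  7  8  9 10 11 12 13
g(k):  0  0  0  1  1  1  2  2  2  3  0  0  0  1
So g(13) = 1.
For heap C, compute g(0), g(1), … with moves {5, 7}:
k:     0  1  2  3  4  5  6  7  8  9 10 11 12 13 14
g(k):  0  0  0  0  0  1  1  1  1  1  2  2  0  0  0
So g(14) = 0.
By the Sprague-Grundy theorem, the Grundy value of a sum of independent games is the XOR of the component values.
Combined value = 1 ⊕ 1 ⊕ 0 = 0.

0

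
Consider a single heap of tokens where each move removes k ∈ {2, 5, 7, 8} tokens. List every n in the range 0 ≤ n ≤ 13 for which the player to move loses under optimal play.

0, 1, 4, 10, 13

Build the Grundy sequence with g(k) = mex{g(k−s) : s ∈ {2, 5, 7, 8}, s ≤ k}:
g(0) = mex{} = 0
g(1) = mex{} = 0
g(2) = mex{0} = 1
g(3) = mex{0} = 1
g(4) = mex{1} = 0
g(5) = mex{0,1} = 2
g(6) = mex{0} = 1
g(7) = mex{0,1,2} = 3
g(8) = mex{0,1} = 2
g(9) = mex{0,1,3} = 2
g(10) = mex{1,2} = 0
g(11) = mex{0,1,2} = 3
g(12) = mex{0,2,3} = 1
g(13) = mex{1,2,3} = 0
The P-positions (g = 0) in 0..13 are 0, 1, 4, 10, 13.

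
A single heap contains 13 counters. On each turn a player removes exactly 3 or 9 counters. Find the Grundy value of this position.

0

Build the Grundy sequence with g(k) = mex{g(k−s) : s ∈ {3, 9}, s ≤ k}:
k:     0  1  2  3  4  5  6  7  8  9 10 11 12 13
g(k):  0  0  0  1  1  1  0  0  0  1  1  1  0  0
So g(13) = 0.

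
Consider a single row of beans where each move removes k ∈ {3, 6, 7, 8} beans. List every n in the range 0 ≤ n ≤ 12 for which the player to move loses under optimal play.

0, 1, 2, 11, 12

Grundy values for subtraction set {3, 6, 7, 8}:
k:     0  1  2  3  4  5  6  7  8  9 10 11 12
g(k):  0  0  0  1  1  1  2  2  2  3  3  0  0
The P-positions (g = 0) in 0..12 are 0, 1, 2, 11, 12.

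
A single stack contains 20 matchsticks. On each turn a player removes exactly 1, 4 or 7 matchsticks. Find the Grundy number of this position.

2

Grundy values for subtraction set {1, 4, 7}:
k:     0  1  2  3  4  5  6  7  8  9 10 11 12 13 14 15 16 17 18 19 20
g(k):  0  1  0  1  2  0  1  2  0  1  0  1  2  0  1  2  0  1  0  1  2
So g(20) = 2.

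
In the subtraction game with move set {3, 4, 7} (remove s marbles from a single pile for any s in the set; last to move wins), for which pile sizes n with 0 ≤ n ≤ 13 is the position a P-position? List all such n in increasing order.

0, 1, 2, 10, 11, 12

Grundy values for subtraction set {3, 4, 7}:
g(0) = mex{} = 0
g(1) = mex{} = 0
g(2) = mex{} = 0
g(3) = mex{0} = 1
g(4) = mex{0} = 1
g(5) = mex{0} = 1
g(6) = mex{0,1} = 2
g(7) = mex{0,1} = 2
g(8) = mex{0,1} = 2
g(9) = mex{0,1,2} = 3
g(10) = mex{1,2} = 0
g(11) = mex{1,2} = 0
g(12) = mex{1,2,3} = 0
g(13) = mex{0,2,3} = 1
The P-positions (g = 0) in 0..13 are 0, 1, 2, 10, 11, 12.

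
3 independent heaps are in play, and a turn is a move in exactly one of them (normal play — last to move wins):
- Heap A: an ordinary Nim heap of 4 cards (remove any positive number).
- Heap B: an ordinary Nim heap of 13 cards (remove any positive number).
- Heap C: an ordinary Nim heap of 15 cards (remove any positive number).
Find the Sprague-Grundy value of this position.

6

Heap A is a plain Nim heap of size 4, so its Grundy value is 4.
Heap B is a plain Nim heap of size 13, so its Grundy value is 13.
Heap C is a plain Nim heap of size 15, so its Grundy value is 15.
The value of a disjunctive sum is the nim-sum of the parts.
Combined value = 4 ⊕ 13 ⊕ 15 = 6.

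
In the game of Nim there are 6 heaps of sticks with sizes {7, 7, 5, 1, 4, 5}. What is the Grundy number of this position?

5

Compute the nim-sum pairwise:
7 XOR 7 = 0
0 XOR 5 = 5
5 XOR 1 = 4
4 XOR 4 = 0
0 XOR 5 = 5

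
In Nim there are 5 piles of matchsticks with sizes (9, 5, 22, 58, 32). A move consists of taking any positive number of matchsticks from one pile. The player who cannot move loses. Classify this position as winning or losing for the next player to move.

Losing position

Compute the nim-sum pairwise:
9 ^ 5 = 12
12 ^ 22 = 26
26 ^ 58 = 32
32 ^ 32 = 0
The nim-sum is 0, so this is a P-position: the player to move is in a losing position under optimal play.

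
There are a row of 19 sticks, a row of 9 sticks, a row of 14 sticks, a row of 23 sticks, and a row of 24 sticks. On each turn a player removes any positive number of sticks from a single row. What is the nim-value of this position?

27

Compute the nim-sum pairwise:
19 XOR 9 = 26
26 XOR 14 = 20
20 XOR 23 = 3
3 XOR 24 = 27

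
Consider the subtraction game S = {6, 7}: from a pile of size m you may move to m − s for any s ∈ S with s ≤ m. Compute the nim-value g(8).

1

Grundy values for subtraction set {6, 7}:
k:     0  1  2  3  4  5  6  7  8
g(k):  0  0  0  0  0  0  1  1  1
So g(8) = 1.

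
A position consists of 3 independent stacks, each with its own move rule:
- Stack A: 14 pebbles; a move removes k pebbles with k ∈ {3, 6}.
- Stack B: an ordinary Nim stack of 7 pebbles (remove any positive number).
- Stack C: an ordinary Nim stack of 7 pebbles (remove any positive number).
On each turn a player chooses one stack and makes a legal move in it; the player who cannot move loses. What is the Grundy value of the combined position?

1

For stack A, compute g(0), g(1), … with moves {3, 6}:
g(0) = mex{} = 0
g(1) = mex{} = 0
g(2) = mex{} = 0
g(3) = mex{0} = 1
g(4) = mex{0} = 1
g(5) = mex{0} = 1
g(6) = mex{0,1} = 2
g(7) = mex{0,1} = 2
g(8) = mex{0,1} = 2
g(9) = mex{1,2} = 0
g(10) = mex{1,2} = 0
g(11) = mex{1,2} = 0
g(12) = mex{0,2} = 1
g(13) = mex{0,2} = 1
g(14) = mex{0,2} = 1
So g(14) = 1.
Stack B is a plain Nim stack of size 7, so its Grundy value is 7.
Stack C is a plain Nim stack of size 7, so its Grundy value is 7.
The value of a disjunctive sum is the nim-sum of the parts.
Combined value = 1 XOR 7 XOR 7 = 1.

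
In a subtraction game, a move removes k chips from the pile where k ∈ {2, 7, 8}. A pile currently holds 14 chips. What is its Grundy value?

Compute g(0), g(1), … for moves {2, 7, 8}:
k:     0  1  2  3  4  5  6  7  8  9 10 11 12 13 14
g(k):  0  0  1  1  0  0  1  1  2  2  0  3  1  2  0
So g(14) = 0.

0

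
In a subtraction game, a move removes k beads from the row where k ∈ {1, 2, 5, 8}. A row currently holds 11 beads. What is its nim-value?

Compute g(0), g(1), … for moves {1, 2, 5, 8}:
g(0) = mex{} = 0
g(1) = mex{0} = 1
g(2) = mex{0,1} = 2
g(3) = mex{1,2} = 0
g(4) = mex{0,2} = 1
g(5) = mex{0,1} = 2
g(6) = mex{1,2} = 0
g(7) = mex{0,2} = 1
g(8) = mex{0,1} = 2
g(9) = mex{1,2} = 0
g(10) = mex{0,2} = 1
g(11) = mex{0,1} = 2
So g(11) = 2.

2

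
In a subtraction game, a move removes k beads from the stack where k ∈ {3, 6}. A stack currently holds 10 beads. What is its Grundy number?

Compute g(0), g(1), … for moves {3, 6}:
g(0) = mex{} = 0
g(1) = mex{} = 0
g(2) = mex{} = 0
g(3) = mex{0} = 1
g(4) = mex{0} = 1
g(5) = mex{0} = 1
g(6) = mex{0,1} = 2
g(7) = mex{0,1} = 2
g(8) = mex{0,1} = 2
g(9) = mex{1,2} = 0
g(10) = mex{1,2} = 0
So g(10) = 0.

0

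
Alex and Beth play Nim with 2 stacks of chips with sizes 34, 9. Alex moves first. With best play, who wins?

Alex wins

Nim-sum: 34 ^ 9 = 43.
The nim-sum is 43 ≠ 0, so this is an N-position: the player to move can win; Alex has a winning move.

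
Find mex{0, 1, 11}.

2

The values 0, 1 are all present; 2 is the first non-negative integer missing from the set.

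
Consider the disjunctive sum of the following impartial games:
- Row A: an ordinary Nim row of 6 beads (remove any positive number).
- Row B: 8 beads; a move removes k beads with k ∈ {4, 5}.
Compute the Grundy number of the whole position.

4

Row A is a plain Nim row of size 6, so its Grundy value is 6.
Build the Grundy sequence for row B with g(k) = mex{g(k−s) : s ∈ {4, 5}, s ≤ k}:
k:     0  1  2  3  4  5  6  7  8
g(k):  0  0  0  0  1  1  1  1  2
So g(8) = 2.
The value of a disjunctive sum is the nim-sum of the parts.
Combined value = 6 XOR 2 = 4.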